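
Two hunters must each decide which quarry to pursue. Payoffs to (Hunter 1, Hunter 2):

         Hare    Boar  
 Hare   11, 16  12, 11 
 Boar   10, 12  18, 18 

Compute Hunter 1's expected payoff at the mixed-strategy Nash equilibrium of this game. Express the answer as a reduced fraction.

78/7

Hunter 2 mixes with probability q on Hare, chosen so Hunter 1 is indifferent: 11q + 12(1−q) = 10q + 18(1−q) gives q = 6/7.
Hunter 1's expected payoff (from either row, since indifferent) is 11·6/7 + 12·1/7 = 78/7.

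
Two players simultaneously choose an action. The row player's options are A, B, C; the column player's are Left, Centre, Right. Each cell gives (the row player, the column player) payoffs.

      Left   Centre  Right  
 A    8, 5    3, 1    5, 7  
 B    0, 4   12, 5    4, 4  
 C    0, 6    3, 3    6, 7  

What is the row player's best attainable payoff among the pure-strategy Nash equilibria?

12

(B, Centre) is a pure NE (the row player: 12 ≥ 3; the column player: 5 ≥ 4). The row player gets 12.
(C, Right) is a pure NE (the row player: 6 ≥ 5; the column player: 7 ≥ 6). The row player gets 6.
Every other cell has a profitable deviation for at least one player. Highest of {12, 6} is 12.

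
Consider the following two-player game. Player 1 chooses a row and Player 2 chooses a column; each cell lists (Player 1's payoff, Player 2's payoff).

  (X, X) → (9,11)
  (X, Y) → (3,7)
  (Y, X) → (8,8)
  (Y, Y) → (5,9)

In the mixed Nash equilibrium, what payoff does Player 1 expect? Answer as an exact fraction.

Player 2 mixes with probability q on X, chosen so Player 1 is indifferent: 9q + 3(1−q) = 8q + 5(1−q) gives q = 2/3.
Player 1's expected payoff (from either row, since indifferent) is 9·2/3 + 3·1/3 = 7.

7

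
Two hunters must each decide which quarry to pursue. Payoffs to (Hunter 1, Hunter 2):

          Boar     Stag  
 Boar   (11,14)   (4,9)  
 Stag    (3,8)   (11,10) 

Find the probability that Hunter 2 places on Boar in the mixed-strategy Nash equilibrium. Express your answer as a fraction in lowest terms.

7/15

Hunter 2's mix q on Boar must make Hunter 1 indifferent between Boar and Stag.
Hunter 1's payoff from Boar: 11q + 4(1−q). From Stag: 3q + 11(1−q).
Set equal: 8q = 7(1−q) → q = 7/15.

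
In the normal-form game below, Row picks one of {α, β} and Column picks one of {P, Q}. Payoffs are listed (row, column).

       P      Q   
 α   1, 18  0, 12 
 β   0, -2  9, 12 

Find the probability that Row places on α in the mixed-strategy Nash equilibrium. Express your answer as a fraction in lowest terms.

7/10

Row's mix p on α must make Column indifferent between P and Q.
Column's payoff from P: 18p + (-2)(1−p). From Q: 12p + 12(1−p).
Set equal: 6p = 14(1−p) → p = 14/20 = 7/10.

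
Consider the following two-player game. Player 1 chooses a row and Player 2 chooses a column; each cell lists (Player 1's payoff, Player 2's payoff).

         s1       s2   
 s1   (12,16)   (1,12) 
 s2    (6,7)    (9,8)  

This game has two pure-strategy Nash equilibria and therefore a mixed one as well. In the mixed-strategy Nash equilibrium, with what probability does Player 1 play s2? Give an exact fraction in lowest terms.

4/5

Player 1's mix p on s1 must make Player 2 indifferent between s1 and s2.
Player 2's payoff from s1: 16p + 7(1−p). From s2: 12p + 8(1−p).
Set equal: 4p = 1(1−p) → p = 1/5.
Probability on s2 is 1 − 1/5 = 4/5.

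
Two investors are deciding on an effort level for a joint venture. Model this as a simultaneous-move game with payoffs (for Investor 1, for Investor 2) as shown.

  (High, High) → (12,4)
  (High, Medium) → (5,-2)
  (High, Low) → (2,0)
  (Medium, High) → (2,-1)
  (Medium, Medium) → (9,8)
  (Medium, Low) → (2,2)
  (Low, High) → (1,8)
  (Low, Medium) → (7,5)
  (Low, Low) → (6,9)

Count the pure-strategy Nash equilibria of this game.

Both High: Investor 1 gets 12 (best alternative 2); Investor 2 gets 4 (best alternative 0). Neither deviates — NE.
Both Medium: Investor 1 gets 9 (best alternative 7); Investor 2 gets 8 (best alternative 2). Neither deviates — NE.
Both Low: Investor 1 gets 6 (best alternative 2); Investor 2 gets 9 (best alternative 8). Neither deviates — NE.
(High, Medium) is not a NE: Investor 1 would switch to Medium (9 > 5).
No other cell survives both best-response checks, so there are 3 pure NE.

3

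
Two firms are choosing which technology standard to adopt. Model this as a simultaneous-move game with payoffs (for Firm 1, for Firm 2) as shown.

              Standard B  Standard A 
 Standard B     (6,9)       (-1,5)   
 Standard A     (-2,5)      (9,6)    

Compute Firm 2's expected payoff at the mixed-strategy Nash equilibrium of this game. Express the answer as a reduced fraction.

Firm 1 mixes with probability p on Standard B, chosen so Firm 2 is indifferent: 9p + 5(1−p) = 5p + 6(1−p) gives p = 1/5.
Firm 2's expected payoff is 9·1/5 + 5·4/5 = 29/5.

29/5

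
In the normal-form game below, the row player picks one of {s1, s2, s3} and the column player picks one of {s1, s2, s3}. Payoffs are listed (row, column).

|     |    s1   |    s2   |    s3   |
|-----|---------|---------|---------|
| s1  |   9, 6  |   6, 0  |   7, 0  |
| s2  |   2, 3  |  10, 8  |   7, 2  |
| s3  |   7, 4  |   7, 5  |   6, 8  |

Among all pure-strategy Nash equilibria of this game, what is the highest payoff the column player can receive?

8

Both s1 is a pure NE (the row player: 9 ≥ 7; the column player: 6 ≥ 0). The column player gets 6.
Both s2 is a pure NE (the row player: 10 ≥ 7; the column player: 8 ≥ 3). The column player gets 8.
Every other cell has a profitable deviation for at least one player. Highest of {6, 8} is 8.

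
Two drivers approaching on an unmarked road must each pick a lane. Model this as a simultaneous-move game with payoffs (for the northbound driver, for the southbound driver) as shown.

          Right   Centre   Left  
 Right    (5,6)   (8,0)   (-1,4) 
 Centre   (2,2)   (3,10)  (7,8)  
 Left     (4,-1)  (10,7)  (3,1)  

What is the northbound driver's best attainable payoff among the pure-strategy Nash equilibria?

Both Right is a pure NE (the northbound driver: 5 ≥ 4; the southbound driver: 6 ≥ 4). The northbound driver gets 5.
(Left, Centre) is a pure NE (the northbound driver: 10 ≥ 8; the southbound driver: 7 ≥ 1). The northbound driver gets 10.
Every other cell has a profitable deviation for at least one player. Highest of {5, 10} is 10.

10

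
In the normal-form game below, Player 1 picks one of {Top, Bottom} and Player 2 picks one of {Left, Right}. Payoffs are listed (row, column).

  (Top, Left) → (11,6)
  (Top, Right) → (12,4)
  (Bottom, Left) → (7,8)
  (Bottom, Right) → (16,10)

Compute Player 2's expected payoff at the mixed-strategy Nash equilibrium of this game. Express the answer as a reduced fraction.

7

Player 1 mixes with probability p on Top, chosen so Player 2 is indifferent: 6p + 8(1−p) = 4p + 10(1−p) gives p = 1/2.
Player 2's expected payoff is 6·1/2 + 8·1/2 = 7.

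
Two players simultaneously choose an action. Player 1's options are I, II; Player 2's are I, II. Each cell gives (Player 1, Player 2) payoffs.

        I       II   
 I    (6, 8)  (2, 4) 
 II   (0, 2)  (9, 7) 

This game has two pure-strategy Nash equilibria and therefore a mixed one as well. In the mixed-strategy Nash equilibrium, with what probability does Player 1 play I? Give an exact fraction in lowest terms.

Player 1's mix p on I must make Player 2 indifferent between I and II.
Player 2's payoff from I: 8p + 2(1−p). From II: 4p + 7(1−p).
Set equal: 4p = 5(1−p) → p = 5/9.

5/9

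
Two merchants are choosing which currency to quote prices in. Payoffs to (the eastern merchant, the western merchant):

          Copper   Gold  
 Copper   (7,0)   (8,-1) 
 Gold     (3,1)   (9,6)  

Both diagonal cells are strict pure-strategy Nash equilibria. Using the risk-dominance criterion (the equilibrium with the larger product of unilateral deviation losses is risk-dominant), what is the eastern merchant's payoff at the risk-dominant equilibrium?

At both Copper: the eastern merchant loses 7 − 3 = 4 by deviating; the western merchant loses 0 − (-1) = 1. Product = 4·1 = 4.
At both Gold: the eastern merchant loses 9 − 8 = 1 by deviating; the western merchant loses 6 − 1 = 5. Product = 1·5 = 5.
5 > 4, so both Gold is risk-dominant. The eastern merchant's payoff there is 9.

9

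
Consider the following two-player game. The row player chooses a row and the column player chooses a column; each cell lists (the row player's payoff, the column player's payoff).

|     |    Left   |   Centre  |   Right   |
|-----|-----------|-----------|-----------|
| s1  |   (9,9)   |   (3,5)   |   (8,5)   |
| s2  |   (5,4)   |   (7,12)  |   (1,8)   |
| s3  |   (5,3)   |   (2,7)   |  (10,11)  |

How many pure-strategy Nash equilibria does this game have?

(s1, Left): the row player gets 9 (best alternative 5); the column player gets 9 (best alternative 5). Neither deviates — NE.
(s2, Centre): the row player gets 7 (best alternative 3); the column player gets 12 (best alternative 8). Neither deviates — NE.
(s3, Right): the row player gets 10 (best alternative 8); the column player gets 11 (best alternative 7). Neither deviates — NE.
(s2, Left) is not a NE: the row player would switch to s1 (9 > 5).
No other cell survives both best-response checks, so there are 3 pure NE.

3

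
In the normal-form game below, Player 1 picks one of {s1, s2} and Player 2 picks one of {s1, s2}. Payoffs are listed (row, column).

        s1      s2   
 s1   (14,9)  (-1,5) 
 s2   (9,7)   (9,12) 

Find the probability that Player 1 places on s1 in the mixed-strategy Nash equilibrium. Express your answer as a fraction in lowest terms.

5/9

Player 1's mix p on s1 must make Player 2 indifferent between s1 and s2.
Player 2's payoff from s1: 9p + 7(1−p). From s2: 5p + 12(1−p).
Set equal: 4p = 5(1−p) → p = 5/9.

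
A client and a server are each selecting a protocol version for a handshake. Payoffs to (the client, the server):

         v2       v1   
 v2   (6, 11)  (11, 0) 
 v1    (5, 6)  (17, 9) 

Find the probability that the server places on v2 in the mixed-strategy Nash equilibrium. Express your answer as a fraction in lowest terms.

The server's mix q on v2 must make the client indifferent between v2 and v1.
The client's payoff from v2: 6q + 11(1−q). From v1: 5q + 17(1−q).
Set equal: 1q = 6(1−q) → q = 6/7.

6/7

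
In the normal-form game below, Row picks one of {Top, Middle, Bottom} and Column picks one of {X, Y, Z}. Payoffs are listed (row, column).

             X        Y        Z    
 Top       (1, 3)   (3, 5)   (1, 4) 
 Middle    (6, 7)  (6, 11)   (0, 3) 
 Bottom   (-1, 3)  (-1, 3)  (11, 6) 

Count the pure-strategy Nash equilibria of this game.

2

(Middle, Y): Row gets 6 (best alternative 3); Column gets 11 (best alternative 7). Neither deviates — NE.
(Bottom, Z): Row gets 11 (best alternative 1); Column gets 6 (best alternative 3). Neither deviates — NE.
(Top, X) is not a NE: Row would switch to Middle (6 > 1).
No other cell survives both best-response checks, so there are 2 pure NE.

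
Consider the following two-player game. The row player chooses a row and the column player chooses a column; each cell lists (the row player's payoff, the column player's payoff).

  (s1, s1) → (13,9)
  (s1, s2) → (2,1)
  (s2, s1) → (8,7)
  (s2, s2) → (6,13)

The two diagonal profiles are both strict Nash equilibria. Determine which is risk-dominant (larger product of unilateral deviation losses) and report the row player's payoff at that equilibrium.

13

At both s1: the row player loses 13 − 8 = 5 by deviating; the column player loses 9 − 1 = 8. Product = 5·8 = 40.
At both s2: the row player loses 6 − 2 = 4 by deviating; the column player loses 13 − 7 = 6. Product = 4·6 = 24.
40 > 24, so both s1 is risk-dominant. The row player's payoff there is 13.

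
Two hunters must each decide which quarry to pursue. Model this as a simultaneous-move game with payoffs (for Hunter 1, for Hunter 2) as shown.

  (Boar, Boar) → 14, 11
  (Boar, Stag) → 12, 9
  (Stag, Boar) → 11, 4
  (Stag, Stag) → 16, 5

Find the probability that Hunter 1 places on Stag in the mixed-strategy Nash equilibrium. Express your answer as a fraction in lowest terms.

Hunter 1's mix p on Boar must make Hunter 2 indifferent between Boar and Stag.
Hunter 2's payoff from Boar: 11p + 4(1−p). From Stag: 9p + 5(1−p).
Set equal: 2p = 1(1−p) → p = 1/3.
Probability on Stag is 1 − 1/3 = 2/3.

2/3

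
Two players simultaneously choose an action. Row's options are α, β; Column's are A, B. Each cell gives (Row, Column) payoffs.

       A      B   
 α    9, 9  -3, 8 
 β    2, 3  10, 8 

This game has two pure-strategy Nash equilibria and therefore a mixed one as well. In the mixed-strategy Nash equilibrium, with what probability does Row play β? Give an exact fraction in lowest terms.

Row's mix p on α must make Column indifferent between A and B.
Column's payoff from A: 9p + 3(1−p). From B: 8p + 8(1−p).
Set equal: 1p = 5(1−p) → p = 5/6.
Probability on β is 1 − 5/6 = 1/6.

1/6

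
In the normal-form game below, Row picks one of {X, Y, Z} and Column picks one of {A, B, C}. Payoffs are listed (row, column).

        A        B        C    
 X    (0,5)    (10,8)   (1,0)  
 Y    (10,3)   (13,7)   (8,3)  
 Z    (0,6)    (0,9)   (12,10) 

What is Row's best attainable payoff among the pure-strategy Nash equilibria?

(Y, B) is a pure NE (Row: 13 ≥ 10; Column: 7 ≥ 3). Row gets 13.
(Z, C) is a pure NE (Row: 12 ≥ 8; Column: 10 ≥ 9). Row gets 12.
Every other cell has a profitable deviation for at least one player. Highest of {13, 12} is 13.

13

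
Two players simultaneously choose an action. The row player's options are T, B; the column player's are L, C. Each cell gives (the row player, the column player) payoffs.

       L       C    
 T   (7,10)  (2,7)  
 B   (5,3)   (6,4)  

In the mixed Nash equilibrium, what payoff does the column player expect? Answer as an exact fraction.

The row player mixes with probability p on T, chosen so the column player is indifferent: 10p + 3(1−p) = 7p + 4(1−p) gives p = 1/4.
The column player's expected payoff is 10·1/4 + 3·3/4 = 19/4.

19/4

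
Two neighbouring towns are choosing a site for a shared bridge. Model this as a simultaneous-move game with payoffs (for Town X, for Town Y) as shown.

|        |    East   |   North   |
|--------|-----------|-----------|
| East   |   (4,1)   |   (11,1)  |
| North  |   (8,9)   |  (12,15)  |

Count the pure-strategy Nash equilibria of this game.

Both North: Town X gets 12 (best alternative 11); Town Y gets 15 (best alternative 9). Neither deviates — NE.
Both East is not a NE: Town X would switch to North (8 > 4).
No other cell survives both best-response checks, so there is 1 pure NE.

1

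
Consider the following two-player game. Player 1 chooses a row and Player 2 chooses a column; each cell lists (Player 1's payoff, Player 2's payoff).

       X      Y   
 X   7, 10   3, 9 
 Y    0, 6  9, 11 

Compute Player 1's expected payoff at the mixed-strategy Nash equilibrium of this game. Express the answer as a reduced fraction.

Player 2 mixes with probability q on X, chosen so Player 1 is indifferent: 7q + 3(1−q) = 0q + 9(1−q) gives q = 6/13.
Player 1's expected payoff (from either row, since indifferent) is 7·6/13 + 3·7/13 = 63/13.

63/13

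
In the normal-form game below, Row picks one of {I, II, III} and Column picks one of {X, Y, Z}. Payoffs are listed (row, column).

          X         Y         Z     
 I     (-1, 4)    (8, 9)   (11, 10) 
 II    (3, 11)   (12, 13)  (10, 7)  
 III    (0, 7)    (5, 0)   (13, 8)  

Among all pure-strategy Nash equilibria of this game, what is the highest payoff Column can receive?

(II, Y) is a pure NE (Row: 12 ≥ 8; Column: 13 ≥ 11). Column gets 13.
(III, Z) is a pure NE (Row: 13 ≥ 11; Column: 8 ≥ 7). Column gets 8.
Every other cell has a profitable deviation for at least one player. Highest of {13, 8} is 13.

13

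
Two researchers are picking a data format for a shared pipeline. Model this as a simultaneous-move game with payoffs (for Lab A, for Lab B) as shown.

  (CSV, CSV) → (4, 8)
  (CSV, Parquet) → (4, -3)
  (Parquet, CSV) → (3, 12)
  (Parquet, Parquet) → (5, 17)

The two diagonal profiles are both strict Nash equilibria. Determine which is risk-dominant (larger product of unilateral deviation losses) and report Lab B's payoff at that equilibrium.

At both CSV: Lab A loses 4 − 3 = 1 by deviating; Lab B loses 8 − (-3) = 11. Product = 1·11 = 11.
At both Parquet: Lab A loses 5 − 4 = 1 by deviating; Lab B loses 17 − 12 = 5. Product = 1·5 = 5.
11 > 5, so both CSV is risk-dominant. Lab B's payoff there is 8.

8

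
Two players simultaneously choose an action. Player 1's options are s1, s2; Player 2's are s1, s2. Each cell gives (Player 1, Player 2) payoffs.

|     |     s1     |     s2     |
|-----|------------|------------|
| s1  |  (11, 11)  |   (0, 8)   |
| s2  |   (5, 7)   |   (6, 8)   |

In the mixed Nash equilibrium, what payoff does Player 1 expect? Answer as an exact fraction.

Player 2 mixes with probability q on s1, chosen so Player 1 is indifferent: 11q + 0(1−q) = 5q + 6(1−q) gives q = 1/2.
Player 1's expected payoff (from either row, since indifferent) is 11·1/2 + 0·1/2 = 11/2.

11/2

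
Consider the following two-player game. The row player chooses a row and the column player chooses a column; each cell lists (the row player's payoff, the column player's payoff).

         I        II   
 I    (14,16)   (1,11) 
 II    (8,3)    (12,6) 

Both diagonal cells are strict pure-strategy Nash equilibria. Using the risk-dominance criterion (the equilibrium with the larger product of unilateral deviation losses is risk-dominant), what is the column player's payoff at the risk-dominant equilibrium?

At both I: the row player loses 14 − 8 = 6 by deviating; the column player loses 16 − 11 = 5. Product = 6·5 = 30.
At both II: the row player loses 12 − 1 = 11 by deviating; the column player loses 6 − 3 = 3. Product = 11·3 = 33.
33 > 30, so both II is risk-dominant. The column player's payoff there is 6.

6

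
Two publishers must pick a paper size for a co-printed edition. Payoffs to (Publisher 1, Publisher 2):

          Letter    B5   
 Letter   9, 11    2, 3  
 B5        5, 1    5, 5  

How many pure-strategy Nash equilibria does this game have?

2

Both Letter: Publisher 1 gets 9 (best alternative 5); Publisher 2 gets 11 (best alternative 3). Neither deviates — NE.
Both B5: Publisher 1 gets 5 (best alternative 2); Publisher 2 gets 5 (best alternative 1). Neither deviates — NE.
(B5, Letter) is not a NE: Publisher 1 would switch to Letter (9 > 5).
No other cell survives both best-response checks, so there are 2 pure NE.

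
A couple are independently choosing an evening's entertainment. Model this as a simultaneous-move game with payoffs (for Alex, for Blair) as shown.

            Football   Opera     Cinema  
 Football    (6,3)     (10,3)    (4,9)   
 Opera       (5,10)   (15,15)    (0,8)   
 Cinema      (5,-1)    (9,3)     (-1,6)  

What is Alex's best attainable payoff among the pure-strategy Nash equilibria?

15

(Football, Cinema) is a pure NE (Alex: 4 ≥ 0; Blair: 9 ≥ 3). Alex gets 4.
Both Opera is a pure NE (Alex: 15 ≥ 10; Blair: 15 ≥ 10). Alex gets 15.
Every other cell has a profitable deviation for at least one player. Highest of {4, 15} is 15.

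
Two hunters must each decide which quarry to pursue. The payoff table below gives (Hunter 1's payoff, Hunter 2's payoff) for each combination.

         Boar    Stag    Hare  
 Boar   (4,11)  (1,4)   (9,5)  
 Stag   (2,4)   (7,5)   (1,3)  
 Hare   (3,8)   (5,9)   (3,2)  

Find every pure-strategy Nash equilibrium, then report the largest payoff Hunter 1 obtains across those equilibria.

7

Both Boar is a pure NE (Hunter 1: 4 ≥ 3; Hunter 2: 11 ≥ 5). Hunter 1 gets 4.
Both Stag is a pure NE (Hunter 1: 7 ≥ 5; Hunter 2: 5 ≥ 4). Hunter 1 gets 7.
Every other cell has a profitable deviation for at least one player. Highest of {4, 7} is 7.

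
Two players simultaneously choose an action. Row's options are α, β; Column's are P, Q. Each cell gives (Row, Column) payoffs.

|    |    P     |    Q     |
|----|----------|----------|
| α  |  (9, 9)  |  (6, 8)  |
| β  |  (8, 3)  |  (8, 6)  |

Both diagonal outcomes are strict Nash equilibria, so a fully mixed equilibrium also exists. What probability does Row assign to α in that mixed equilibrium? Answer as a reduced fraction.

Row's mix p on α must make Column indifferent between P and Q.
Column's payoff from P: 9p + 3(1−p). From Q: 8p + 6(1−p).
Set equal: 1p = 3(1−p) → p = 3/4.

3/4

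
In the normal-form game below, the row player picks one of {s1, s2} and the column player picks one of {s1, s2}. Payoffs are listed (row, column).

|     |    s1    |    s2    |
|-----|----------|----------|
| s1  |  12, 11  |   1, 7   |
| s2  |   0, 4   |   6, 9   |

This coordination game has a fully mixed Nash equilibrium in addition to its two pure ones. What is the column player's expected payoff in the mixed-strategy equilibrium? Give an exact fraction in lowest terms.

The row player mixes with probability p on s1, chosen so the column player is indifferent: 11p + 4(1−p) = 7p + 9(1−p) gives p = 5/9.
The column player's expected payoff is 11·5/9 + 4·4/9 = 71/9.

71/9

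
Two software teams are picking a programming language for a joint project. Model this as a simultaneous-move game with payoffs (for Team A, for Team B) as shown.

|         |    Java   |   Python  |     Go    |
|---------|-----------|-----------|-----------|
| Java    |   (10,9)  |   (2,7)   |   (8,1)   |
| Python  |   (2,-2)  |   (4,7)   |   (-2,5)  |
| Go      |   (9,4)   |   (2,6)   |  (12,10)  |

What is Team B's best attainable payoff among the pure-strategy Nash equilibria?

Both Java is a pure NE (Team A: 10 ≥ 9; Team B: 9 ≥ 7). Team B gets 9.
Both Python is a pure NE (Team A: 4 ≥ 2; Team B: 7 ≥ 5). Team B gets 7.
Both Go is a pure NE (Team A: 12 ≥ 8; Team B: 10 ≥ 6). Team B gets 10.
Every other cell has a profitable deviation for at least one player. Highest of {9, 7, 10} is 10.

10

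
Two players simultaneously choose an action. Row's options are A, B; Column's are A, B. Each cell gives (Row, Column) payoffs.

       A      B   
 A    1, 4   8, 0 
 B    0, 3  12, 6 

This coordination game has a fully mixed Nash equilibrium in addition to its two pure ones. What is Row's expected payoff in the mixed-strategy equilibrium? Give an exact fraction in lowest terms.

Column mixes with probability q on A, chosen so Row is indifferent: 1q + 8(1−q) = 0q + 12(1−q) gives q = 4/5.
Row's expected payoff (from either row, since indifferent) is 1·4/5 + 8·1/5 = 12/5.

12/5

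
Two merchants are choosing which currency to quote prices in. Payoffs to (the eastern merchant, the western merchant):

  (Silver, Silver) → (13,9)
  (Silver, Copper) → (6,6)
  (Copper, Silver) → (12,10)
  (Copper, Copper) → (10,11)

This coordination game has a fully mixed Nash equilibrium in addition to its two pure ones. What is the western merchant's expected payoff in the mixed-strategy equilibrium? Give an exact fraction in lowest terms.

39/4

The eastern merchant mixes with probability p on Silver, chosen so the western merchant is indifferent: 9p + 10(1−p) = 6p + 11(1−p) gives p = 1/4.
The western merchant's expected payoff is 9·1/4 + 10·3/4 = 39/4.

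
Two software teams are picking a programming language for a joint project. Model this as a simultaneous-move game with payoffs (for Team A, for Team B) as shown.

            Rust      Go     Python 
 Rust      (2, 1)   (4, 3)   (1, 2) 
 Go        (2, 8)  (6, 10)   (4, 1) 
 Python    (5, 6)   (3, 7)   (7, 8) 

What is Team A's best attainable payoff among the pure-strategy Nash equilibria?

7

Both Go is a pure NE (Team A: 6 ≥ 4; Team B: 10 ≥ 8). Team A gets 6.
Both Python is a pure NE (Team A: 7 ≥ 4; Team B: 8 ≥ 7). Team A gets 7.
Every other cell has a profitable deviation for at least one player. Highest of {6, 7} is 7.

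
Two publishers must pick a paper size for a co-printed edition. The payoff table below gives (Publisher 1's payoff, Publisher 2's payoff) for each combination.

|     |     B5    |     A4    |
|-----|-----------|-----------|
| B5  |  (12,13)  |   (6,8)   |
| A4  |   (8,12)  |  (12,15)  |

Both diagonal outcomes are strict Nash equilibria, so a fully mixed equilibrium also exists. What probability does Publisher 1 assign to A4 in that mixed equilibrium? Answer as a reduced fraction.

Publisher 1's mix p on B5 must make Publisher 2 indifferent between B5 and A4.
Publisher 2's payoff from B5: 13p + 12(1−p). From A4: 8p + 15(1−p).
Set equal: 5p = 3(1−p) → p = 3/8.
Probability on A4 is 1 − 3/8 = 5/8.

5/8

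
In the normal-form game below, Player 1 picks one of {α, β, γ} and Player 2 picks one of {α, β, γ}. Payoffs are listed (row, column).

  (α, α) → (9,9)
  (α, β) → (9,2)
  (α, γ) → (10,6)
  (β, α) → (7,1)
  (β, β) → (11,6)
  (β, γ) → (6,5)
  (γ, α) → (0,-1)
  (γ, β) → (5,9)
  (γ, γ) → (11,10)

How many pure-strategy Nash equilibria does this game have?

Both α: Player 1 gets 9 (best alternative 7); Player 2 gets 9 (best alternative 6). Neither deviates — NE.
Both β: Player 1 gets 11 (best alternative 9); Player 2 gets 6 (best alternative 5). Neither deviates — NE.
Both γ: Player 1 gets 11 (best alternative 10); Player 2 gets 10 (best alternative 9). Neither deviates — NE.
(γ, α) is not a NE: Player 1 would switch to α (9 > 0).
No other cell survives both best-response checks, so there are 3 pure NE.

3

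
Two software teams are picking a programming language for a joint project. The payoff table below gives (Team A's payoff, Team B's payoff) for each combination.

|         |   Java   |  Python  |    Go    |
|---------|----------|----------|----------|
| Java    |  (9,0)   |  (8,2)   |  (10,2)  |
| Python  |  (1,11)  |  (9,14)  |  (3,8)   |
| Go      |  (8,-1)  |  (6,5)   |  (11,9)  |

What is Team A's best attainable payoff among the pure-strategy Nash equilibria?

11

Both Python is a pure NE (Team A: 9 ≥ 8; Team B: 14 ≥ 11). Team A gets 9.
Both Go is a pure NE (Team A: 11 ≥ 10; Team B: 9 ≥ 5). Team A gets 11.
Every other cell has a profitable deviation for at least one player. Highest of {9, 11} is 11.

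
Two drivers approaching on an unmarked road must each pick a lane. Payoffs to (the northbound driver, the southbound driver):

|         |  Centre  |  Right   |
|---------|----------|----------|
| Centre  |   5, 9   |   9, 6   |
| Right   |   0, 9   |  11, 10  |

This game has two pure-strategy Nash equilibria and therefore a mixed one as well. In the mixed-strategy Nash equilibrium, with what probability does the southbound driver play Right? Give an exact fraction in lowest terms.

5/7

The southbound driver's mix q on Centre must make the northbound driver indifferent between Centre and Right.
The northbound driver's payoff from Centre: 5q + 9(1−q). From Right: 0q + 11(1−q).
Set equal: 5q = 2(1−q) → q = 2/7.
Probability on Right is 1 − 2/7 = 5/7.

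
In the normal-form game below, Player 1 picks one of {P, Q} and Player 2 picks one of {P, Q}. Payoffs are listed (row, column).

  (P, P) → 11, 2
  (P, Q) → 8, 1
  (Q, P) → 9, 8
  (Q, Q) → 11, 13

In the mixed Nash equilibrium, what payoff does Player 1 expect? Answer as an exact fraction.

49/5

Player 2 mixes with probability q on P, chosen so Player 1 is indifferent: 11q + 8(1−q) = 9q + 11(1−q) gives q = 3/5.
Player 1's expected payoff (from either row, since indifferent) is 11·3/5 + 8·2/5 = 49/5.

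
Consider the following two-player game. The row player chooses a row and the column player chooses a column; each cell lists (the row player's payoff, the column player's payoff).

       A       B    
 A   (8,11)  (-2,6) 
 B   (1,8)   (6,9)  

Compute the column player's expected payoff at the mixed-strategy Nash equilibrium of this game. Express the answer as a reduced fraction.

17/2

The row player mixes with probability p on A, chosen so the column player is indifferent: 11p + 8(1−p) = 6p + 9(1−p) gives p = 1/6.
The column player's expected payoff is 11·1/6 + 8·5/6 = 17/2.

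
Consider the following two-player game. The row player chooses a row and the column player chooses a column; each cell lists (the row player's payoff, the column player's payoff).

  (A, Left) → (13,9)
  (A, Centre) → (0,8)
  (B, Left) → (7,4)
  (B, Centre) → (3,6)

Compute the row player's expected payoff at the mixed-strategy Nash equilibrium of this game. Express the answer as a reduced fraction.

The column player mixes with probability q on Left, chosen so the row player is indifferent: 13q + 0(1−q) = 7q + 3(1−q) gives q = 1/3.
The row player's expected payoff (from either row, since indifferent) is 13·1/3 + 0·2/3 = 13/3.

13/3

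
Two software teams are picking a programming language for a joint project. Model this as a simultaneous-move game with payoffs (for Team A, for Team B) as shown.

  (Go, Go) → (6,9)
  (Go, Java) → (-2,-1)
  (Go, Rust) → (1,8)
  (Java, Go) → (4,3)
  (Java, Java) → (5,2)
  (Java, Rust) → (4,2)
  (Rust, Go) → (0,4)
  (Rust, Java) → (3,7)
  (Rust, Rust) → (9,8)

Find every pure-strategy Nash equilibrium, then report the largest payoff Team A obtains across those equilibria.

Both Go is a pure NE (Team A: 6 ≥ 4; Team B: 9 ≥ 8). Team A gets 6.
Both Rust is a pure NE (Team A: 9 ≥ 4; Team B: 8 ≥ 7). Team A gets 9.
Every other cell has a profitable deviation for at least one player. Highest of {6, 9} is 9.

9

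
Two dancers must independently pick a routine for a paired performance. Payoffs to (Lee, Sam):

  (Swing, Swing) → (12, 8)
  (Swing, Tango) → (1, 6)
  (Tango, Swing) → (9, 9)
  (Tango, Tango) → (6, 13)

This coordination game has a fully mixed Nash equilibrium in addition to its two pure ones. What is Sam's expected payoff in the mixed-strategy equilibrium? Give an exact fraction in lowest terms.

Lee mixes with probability p on Swing, chosen so Sam is indifferent: 8p + 9(1−p) = 6p + 13(1−p) gives p = 2/3.
Sam's expected payoff is 8·2/3 + 9·1/3 = 25/3.

25/3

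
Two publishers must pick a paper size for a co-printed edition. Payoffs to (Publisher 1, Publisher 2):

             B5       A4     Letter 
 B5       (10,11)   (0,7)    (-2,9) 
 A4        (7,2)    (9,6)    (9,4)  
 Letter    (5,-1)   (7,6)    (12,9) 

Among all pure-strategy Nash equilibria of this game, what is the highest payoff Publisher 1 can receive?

Both B5 is a pure NE (Publisher 1: 10 ≥ 7; Publisher 2: 11 ≥ 9). Publisher 1 gets 10.
Both A4 is a pure NE (Publisher 1: 9 ≥ 7; Publisher 2: 6 ≥ 4). Publisher 1 gets 9.
Both Letter is a pure NE (Publisher 1: 12 ≥ 9; Publisher 2: 9 ≥ 6). Publisher 1 gets 12.
Every other cell has a profitable deviation for at least one player. Highest of {10, 9, 12} is 12.

12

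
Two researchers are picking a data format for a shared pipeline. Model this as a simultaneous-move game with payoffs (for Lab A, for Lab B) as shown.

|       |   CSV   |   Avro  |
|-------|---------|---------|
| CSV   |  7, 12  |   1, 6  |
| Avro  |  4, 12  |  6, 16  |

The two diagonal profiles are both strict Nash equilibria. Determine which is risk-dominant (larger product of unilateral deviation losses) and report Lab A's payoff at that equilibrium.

6

At both CSV: Lab A loses 7 − 4 = 3 by deviating; Lab B loses 12 − 6 = 6. Product = 3·6 = 18.
At both Avro: Lab A loses 6 − 1 = 5 by deviating; Lab B loses 16 − 12 = 4. Product = 5·4 = 20.
20 > 18, so both Avro is risk-dominant. Lab A's payoff there is 6.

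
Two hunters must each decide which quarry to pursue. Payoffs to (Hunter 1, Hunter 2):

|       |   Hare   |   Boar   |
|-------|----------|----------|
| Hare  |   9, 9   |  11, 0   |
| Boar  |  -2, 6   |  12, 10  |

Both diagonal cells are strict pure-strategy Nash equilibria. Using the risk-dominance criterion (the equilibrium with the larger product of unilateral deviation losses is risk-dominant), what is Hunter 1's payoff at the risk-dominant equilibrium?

At both Hare: Hunter 1 loses 9 − (-2) = 11 by deviating; Hunter 2 loses 9 − 0 = 9. Product = 11·9 = 99.
At both Boar: Hunter 1 loses 12 − 11 = 1 by deviating; Hunter 2 loses 10 − 6 = 4. Product = 1·4 = 4.
99 > 4, so both Hare is risk-dominant. Hunter 1's payoff there is 9.

9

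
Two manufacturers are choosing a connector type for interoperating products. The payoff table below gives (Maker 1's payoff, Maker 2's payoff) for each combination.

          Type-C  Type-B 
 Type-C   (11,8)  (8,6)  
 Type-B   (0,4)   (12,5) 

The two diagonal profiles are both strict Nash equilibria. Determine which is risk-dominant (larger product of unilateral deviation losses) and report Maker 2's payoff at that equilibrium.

8

At both Type-C: Maker 1 loses 11 − 0 = 11 by deviating; Maker 2 loses 8 − 6 = 2. Product = 11·2 = 22.
At both Type-B: Maker 1 loses 12 − 8 = 4 by deviating; Maker 2 loses 5 − 4 = 1. Product = 4·1 = 4.
22 > 4, so both Type-C is risk-dominant. Maker 2's payoff there is 8.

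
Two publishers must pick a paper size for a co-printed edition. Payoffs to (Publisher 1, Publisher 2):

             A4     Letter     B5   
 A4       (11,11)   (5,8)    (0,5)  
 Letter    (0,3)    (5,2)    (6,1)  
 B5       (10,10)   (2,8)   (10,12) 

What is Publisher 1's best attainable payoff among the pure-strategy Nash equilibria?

Both A4 is a pure NE (Publisher 1: 11 ≥ 10; Publisher 2: 11 ≥ 8). Publisher 1 gets 11.
Both B5 is a pure NE (Publisher 1: 10 ≥ 6; Publisher 2: 12 ≥ 10). Publisher 1 gets 10.
Every other cell has a profitable deviation for at least one player. Highest of {11, 10} is 11.

11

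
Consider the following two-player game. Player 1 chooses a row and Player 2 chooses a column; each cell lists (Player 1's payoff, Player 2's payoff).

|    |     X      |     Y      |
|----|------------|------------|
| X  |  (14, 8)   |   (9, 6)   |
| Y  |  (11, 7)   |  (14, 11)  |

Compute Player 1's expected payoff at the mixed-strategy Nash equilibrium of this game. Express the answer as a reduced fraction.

Player 2 mixes with probability q on X, chosen so Player 1 is indifferent: 14q + 9(1−q) = 11q + 14(1−q) gives q = 5/8.
Player 1's expected payoff (from either row, since indifferent) is 14·5/8 + 9·3/8 = 97/8.

97/8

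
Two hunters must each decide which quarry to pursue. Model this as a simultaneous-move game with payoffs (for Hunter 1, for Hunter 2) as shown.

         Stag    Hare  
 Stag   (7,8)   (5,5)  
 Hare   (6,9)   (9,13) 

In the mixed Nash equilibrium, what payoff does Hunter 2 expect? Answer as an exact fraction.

59/7

Hunter 1 mixes with probability p on Stag, chosen so Hunter 2 is indifferent: 8p + 9(1−p) = 5p + 13(1−p) gives p = 4/7.
Hunter 2's expected payoff is 8·4/7 + 9·3/7 = 59/7.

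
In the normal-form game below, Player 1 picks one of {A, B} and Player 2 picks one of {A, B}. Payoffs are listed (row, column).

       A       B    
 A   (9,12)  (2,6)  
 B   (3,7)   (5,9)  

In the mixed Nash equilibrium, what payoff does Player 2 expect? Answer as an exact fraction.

33/4

Player 1 mixes with probability p on A, chosen so Player 2 is indifferent: 12p + 7(1−p) = 6p + 9(1−p) gives p = 1/4.
Player 2's expected payoff is 12·1/4 + 7·3/4 = 33/4.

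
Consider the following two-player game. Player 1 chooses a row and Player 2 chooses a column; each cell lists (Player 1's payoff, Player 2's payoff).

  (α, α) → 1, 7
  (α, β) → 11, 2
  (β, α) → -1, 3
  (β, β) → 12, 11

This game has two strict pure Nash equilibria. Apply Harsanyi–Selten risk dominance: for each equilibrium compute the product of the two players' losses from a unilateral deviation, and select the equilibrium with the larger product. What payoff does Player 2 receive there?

At both α: Player 1 loses 1 − (-1) = 2 by deviating; Player 2 loses 7 − 2 = 5. Product = 2·5 = 10.
At both β: Player 1 loses 12 − 11 = 1 by deviating; Player 2 loses 11 − 3 = 8. Product = 1·8 = 8.
10 > 8, so both α is risk-dominant. Player 2's payoff there is 7.

7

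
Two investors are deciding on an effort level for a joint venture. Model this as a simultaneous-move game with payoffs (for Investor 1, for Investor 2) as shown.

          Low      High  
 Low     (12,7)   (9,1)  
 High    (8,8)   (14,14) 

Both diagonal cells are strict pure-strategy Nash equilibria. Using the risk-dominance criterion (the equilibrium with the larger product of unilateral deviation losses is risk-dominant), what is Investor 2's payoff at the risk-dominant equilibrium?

At both Low: Investor 1 loses 12 − 8 = 4 by deviating; Investor 2 loses 7 − 1 = 6. Product = 4·6 = 24.
At both High: Investor 1 loses 14 − 9 = 5 by deviating; Investor 2 loses 14 − 8 = 6. Product = 5·6 = 30.
30 > 24, so both High is risk-dominant. Investor 2's payoff there is 14.

14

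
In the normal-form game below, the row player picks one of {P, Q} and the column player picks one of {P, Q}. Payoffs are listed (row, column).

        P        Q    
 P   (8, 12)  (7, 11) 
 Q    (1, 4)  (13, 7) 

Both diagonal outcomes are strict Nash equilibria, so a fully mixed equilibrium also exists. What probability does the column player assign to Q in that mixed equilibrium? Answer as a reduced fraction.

7/13

The column player's mix q on P must make the row player indifferent between P and Q.
The row player's payoff from P: 8q + 7(1−q). From Q: 1q + 13(1−q).
Set equal: 7q = 6(1−q) → q = 6/13.
Probability on Q is 1 − 6/13 = 7/13.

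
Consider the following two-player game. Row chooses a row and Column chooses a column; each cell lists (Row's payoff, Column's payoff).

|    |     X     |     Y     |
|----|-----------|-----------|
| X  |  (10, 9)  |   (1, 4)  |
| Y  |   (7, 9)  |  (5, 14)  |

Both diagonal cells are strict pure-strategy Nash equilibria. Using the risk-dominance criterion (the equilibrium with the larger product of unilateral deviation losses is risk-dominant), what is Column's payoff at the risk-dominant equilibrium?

14

At both X: Row loses 10 − 7 = 3 by deviating; Column loses 9 − 4 = 5. Product = 3·5 = 15.
At both Y: Row loses 5 − 1 = 4 by deviating; Column loses 14 − 9 = 5. Product = 4·5 = 20.
20 > 15, so both Y is risk-dominant. Column's payoff there is 14.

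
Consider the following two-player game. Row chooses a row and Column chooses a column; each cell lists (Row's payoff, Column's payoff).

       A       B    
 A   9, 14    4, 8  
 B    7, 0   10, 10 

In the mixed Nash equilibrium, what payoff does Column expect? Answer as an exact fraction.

35/4

Row mixes with probability p on A, chosen so Column is indifferent: 14p + 0(1−p) = 8p + 10(1−p) gives p = 5/8.
Column's expected payoff is 14·5/8 + 0·3/8 = 35/4.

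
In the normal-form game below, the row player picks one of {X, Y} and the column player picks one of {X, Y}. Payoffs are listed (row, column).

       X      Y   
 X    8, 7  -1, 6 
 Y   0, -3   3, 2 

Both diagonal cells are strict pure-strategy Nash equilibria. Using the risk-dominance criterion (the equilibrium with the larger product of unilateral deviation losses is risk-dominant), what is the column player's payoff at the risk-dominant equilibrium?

2

At both X: the row player loses 8 − 0 = 8 by deviating; the column player loses 7 − 6 = 1. Product = 8·1 = 8.
At both Y: the row player loses 3 − (-1) = 4 by deviating; the column player loses 2 − (-3) = 5. Product = 4·5 = 20.
20 > 8, so both Y is risk-dominant. The column player's payoff there is 2.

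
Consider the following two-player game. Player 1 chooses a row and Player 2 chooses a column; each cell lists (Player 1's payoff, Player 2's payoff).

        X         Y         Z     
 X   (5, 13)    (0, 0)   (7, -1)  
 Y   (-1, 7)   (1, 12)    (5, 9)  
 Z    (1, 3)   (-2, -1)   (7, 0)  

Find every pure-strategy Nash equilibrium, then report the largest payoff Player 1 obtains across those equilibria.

Both X is a pure NE (Player 1: 5 ≥ 1; Player 2: 13 ≥ 0). Player 1 gets 5.
Both Y is a pure NE (Player 1: 1 ≥ 0; Player 2: 12 ≥ 9). Player 1 gets 1.
Every other cell has a profitable deviation for at least one player. Highest of {5, 1} is 5.

5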